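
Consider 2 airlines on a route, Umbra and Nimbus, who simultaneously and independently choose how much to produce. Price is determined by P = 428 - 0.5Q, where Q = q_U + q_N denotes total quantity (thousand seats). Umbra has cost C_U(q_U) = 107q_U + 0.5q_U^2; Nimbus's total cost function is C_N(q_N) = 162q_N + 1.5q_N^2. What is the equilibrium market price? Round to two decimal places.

329.77

Umbra's profit: π_U = (428 - 0.5Q)q_U - (107q_U + (1/2)q_U²). Setting ∂π_U/∂q_U = 0: 321 - 2q_U - (1/2)(q_N) = 0.
Nimbus's profit: π_N = (428 - 0.5Q)q_N - (162q_N + (3/2)q_N²). Setting ∂π_N/∂q_N = 0: 266 - 4q_N - (1/2)(q_U) = 0.
Best responses: q_U = (321 - (1/2)q_N)/2, q_N = (266 - (1/2)q_U)/4.
Solving the pair: q_U = 148.5161, q_N = 1486/31.
Total output Q = 196.4516, so price P = 428 - (1/2)·196.4516 = 329.7742.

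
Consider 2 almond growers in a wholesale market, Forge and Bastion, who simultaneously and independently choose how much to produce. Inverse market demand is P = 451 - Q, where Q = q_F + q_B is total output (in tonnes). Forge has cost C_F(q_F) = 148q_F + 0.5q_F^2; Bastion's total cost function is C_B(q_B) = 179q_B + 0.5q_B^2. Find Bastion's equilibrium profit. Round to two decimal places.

Forge's profit: π_F = (451 - Q)q_F - (148q_F + (1/2)q_F²). Setting ∂π_F/∂q_F = 0: 303 - 3q_F - (q_B) = 0.
Bastion's profit: π_B = (451 - Q)q_B - (179q_B + (1/2)q_B²). Setting ∂π_B/∂q_B = 0: 272 - 3q_B - (q_F) = 0.
Rearranging gives the reaction functions q_F = (303 - q_B)/3 and q_B = (272 - q_F)/3.
Substituting one into the other gives q_F = 637/8 and q_B = 513/8.
Price P = 451 - 575/4 = 1229/4.
Bastion's profit: (1229/4)·(513/8) - 179·(513/8) - (1/2)(513/8)² = 6168.0234.

6168.02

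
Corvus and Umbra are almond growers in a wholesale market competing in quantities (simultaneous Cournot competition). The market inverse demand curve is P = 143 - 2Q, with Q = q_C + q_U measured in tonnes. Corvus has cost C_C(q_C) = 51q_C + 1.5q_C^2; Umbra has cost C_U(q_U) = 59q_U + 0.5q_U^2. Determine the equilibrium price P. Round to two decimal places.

Corvus's profit: π_C = (143 - 2Q)q_C - (51q_C + (3/2)q_C²). Setting ∂π_C/∂q_C = 0: 92 - 7q_C - 2(q_U) = 0.
Umbra's profit: π_U = (143 - 2Q)q_U - (59q_U + (1/2)q_U²). Setting ∂π_U/∂q_U = 0: 84 - 5q_U - 2(q_C) = 0.
So q_C = (92 - 2q_U)/7 and q_U = (84 - 2q_C)/5.
Substituting one into the other gives q_C = 292/31 and q_U = 404/31.
Total output Q = 696/31, so price P = 143 - 2·(696/31) = 98.0968.

98.10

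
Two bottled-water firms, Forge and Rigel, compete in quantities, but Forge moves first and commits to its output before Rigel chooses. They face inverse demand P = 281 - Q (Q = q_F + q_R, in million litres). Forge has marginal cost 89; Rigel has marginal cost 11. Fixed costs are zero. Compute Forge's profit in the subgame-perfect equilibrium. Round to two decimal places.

The follower Rigel best-responds to any q_F: π_R = (281 - Q)q_R - 11q_R.
Setting the follower's marginal profit to zero, 270 - q_F - 2q_R = 0, i.e. q_R = (270 - q_F)/2.
Forge substitutes q_R(q_F) into its own profit: π_F = q_F(281 - q_F - (270 - q_F)/2) - 89q_F = (146 - (1/2)q_F)q_F - 89q_F.
Maximising: ∂π_F/∂q_F = 57 - q_F = 0, giving q_F = 57.
Then q_R = (270 - 57)/2 = 213/2.
Price P = 281 - 327/2 = 235/2.
Forge's profit: (235/2 - 89)·57 = 1624.5000.

1624.50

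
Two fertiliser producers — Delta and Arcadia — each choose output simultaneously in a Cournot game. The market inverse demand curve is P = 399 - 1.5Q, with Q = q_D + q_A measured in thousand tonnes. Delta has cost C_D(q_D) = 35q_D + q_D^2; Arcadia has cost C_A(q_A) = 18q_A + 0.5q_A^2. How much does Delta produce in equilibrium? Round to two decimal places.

Delta's profit: π_D = (399 - 1.5Q)q_D - (35q_D + q_D²). Setting ∂π_D/∂q_D = 0: 364 - 5q_D - (3/2)(q_A) = 0.
Arcadia's profit: π_A = (399 - 1.5Q)q_A - (18q_A + (1/2)q_A²). Setting ∂π_A/∂q_A = 0: 381 - 4q_A - (3/2)(q_D) = 0.
Rearranging gives the reaction functions q_D = (364 - (3/2)q_A)/5 and q_A = (381 - (3/2)q_D)/4.
Substituting one into the other gives q_D = 49.8310 and q_A = 76.5634.

49.83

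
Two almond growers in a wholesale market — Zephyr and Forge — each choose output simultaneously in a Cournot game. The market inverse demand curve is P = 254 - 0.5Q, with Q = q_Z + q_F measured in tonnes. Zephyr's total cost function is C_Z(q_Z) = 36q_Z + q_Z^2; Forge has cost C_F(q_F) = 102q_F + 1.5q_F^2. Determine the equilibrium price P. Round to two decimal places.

205.36

Zephyr's profit: π_Z = (254 - 0.5Q)q_Z - (36q_Z + q_Z²). Setting ∂π_Z/∂q_Z = 0: 218 - 3q_Z - (1/2)(q_F) = 0.
Forge's first-order condition: 152 - 4q_F - (1/2)(q_Z) = 0.
Rearranging gives the reaction functions q_Z = (218 - (1/2)q_F)/3 and q_F = (152 - (1/2)q_Z)/4.
Solving the pair: q_Z = 67.7447, q_F = 1388/47.
Total output Q = 97.2766, so price P = 254 - (1/2)·97.2766 = 205.3617.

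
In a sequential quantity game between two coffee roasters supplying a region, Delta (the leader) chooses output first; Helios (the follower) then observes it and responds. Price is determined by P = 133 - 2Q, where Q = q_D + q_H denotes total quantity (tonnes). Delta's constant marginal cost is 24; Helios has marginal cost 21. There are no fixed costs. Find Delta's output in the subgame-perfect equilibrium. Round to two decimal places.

26.50

The follower Helios best-responds to any q_D: π_H = (133 - 2Q)q_H - 21q_H.
Setting the follower's marginal profit to zero, 112 - 2q_D - 4q_H = 0, i.e. q_H = (112 - 2q_D)/4.
The leader anticipates this reaction. Substituting into P = 133 - 2Q gives P = 77 - q_D, so π_D = (77 - q_D)q_D - 24q_D.
The leader's first-order condition 53 - 2q_D = 0 yields q_D = 53/2.
Then q_H = (112 - 2·(53/2))/4 = 59/4.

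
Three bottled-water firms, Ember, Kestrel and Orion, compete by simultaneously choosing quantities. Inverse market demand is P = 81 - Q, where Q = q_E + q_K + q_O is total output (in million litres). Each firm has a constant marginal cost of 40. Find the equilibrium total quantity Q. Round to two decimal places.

30.75

A representative firm's profit is π_i = q_i(81 - Q) - 40q_i.
First-order condition (treating rivals' output as given): 41 - 2q_i - Σ_{j≠i} q_j = 0.
With identical firms every q_j equals q_i, so Σ_{j≠i} q_j = 2q_i and 41 = 4q_i, giving q_i = 41/4.
Total output Q = 41/4 + 41/4 + 41/4 = 123/4.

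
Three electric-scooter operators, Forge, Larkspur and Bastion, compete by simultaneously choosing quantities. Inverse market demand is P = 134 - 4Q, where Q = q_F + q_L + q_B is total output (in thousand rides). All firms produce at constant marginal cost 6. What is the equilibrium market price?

A representative firm's profit is π_i = q_i(134 - 4Q) - 6q_i.
First-order condition (treating rivals' output as given): 128 - 8q_i - 4·Σ_{j≠i} q_j = 0.
By symmetry each firm produces the same amount; substituting Σ_{j≠i} q_j = 2q_i yields q_i = 128/16 = 8.
Total output Q = 24, so price P = 134 - 4·24 = 38.

38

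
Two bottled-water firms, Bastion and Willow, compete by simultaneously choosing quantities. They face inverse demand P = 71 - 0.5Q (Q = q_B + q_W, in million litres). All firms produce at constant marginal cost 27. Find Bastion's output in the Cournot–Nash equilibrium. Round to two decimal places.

29.33

A representative firm's profit is π_i = q_i(71 - 0.5Q) - 27q_i.
First-order condition (treating rivals' output as given): 44 - q_i - (1/2)q_j = 0.
By symmetry each firm produces the same amount; substituting q_j = q_i yields q_i = 44/(3/2) = 88/3.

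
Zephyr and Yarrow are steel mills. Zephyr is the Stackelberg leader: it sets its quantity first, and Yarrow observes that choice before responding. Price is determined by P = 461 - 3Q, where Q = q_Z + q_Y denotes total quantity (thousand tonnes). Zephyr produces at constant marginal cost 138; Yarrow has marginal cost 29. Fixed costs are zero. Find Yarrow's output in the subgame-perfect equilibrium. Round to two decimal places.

54.17

The follower Yarrow best-responds to any q_Z: π_Y = (461 - 3Q)q_Y - 29q_Y.
Setting the follower's marginal profit to zero, 432 - 3q_Z - 6q_Y = 0, i.e. q_Y = (432 - 3q_Z)/6.
Zephyr substitutes q_Y(q_Z) into its own profit: π_Z = q_Z(461 - 3q_Z - (432 - 3q_Z)/2) - 138q_Z = (245 - (3/2)q_Z)q_Z - 138q_Z.
Leader FOC: 107 - 3q_Z = 0, so q_Z = 107/3.
Then q_Y = (432 - 3·(107/3))/6 = 325/6.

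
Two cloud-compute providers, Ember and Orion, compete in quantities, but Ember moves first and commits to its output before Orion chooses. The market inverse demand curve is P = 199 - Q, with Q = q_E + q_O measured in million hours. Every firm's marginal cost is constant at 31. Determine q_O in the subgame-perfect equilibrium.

Solve by backward induction. Given q_E, the follower Orion maximises π_O = (199 - q_E - q_O)q_O - 31q_O.
Setting the follower's marginal profit to zero, 168 - q_E - 2q_O = 0, i.e. q_O = (168 - q_E)/2.
Ember substitutes q_O(q_E) into its own profit: π_E = q_E(199 - q_E - (168 - q_E)/2) - 31q_E = (115 - (1/2)q_E)q_E - 31q_E.
The leader's first-order condition 84 - q_E = 0 yields q_E = 84.
Then q_O = (168 - 84)/2 = 42.

42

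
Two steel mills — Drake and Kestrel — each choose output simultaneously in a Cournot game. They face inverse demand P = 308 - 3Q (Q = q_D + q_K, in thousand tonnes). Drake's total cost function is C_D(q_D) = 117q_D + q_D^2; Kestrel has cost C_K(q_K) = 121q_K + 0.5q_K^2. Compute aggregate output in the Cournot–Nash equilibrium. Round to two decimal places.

36.15

Drake's profit: π_D = (308 - 3Q)q_D - (117q_D + q_D²). Setting ∂π_D/∂q_D = 0: 191 - 8q_D - 3(q_K) = 0.
Kestrel's profit: π_K = (308 - 3Q)q_K - (121q_K + (1/2)q_K²). Setting ∂π_K/∂q_K = 0: 187 - 7q_K - 3(q_D) = 0.
So q_D = (191 - 3q_K)/8 and q_K = (187 - 3q_D)/7.
Substituting one into the other gives q_D = 776/47 and q_K = 923/47.
Total output Q = 776/47 + 923/47 = 1699/47.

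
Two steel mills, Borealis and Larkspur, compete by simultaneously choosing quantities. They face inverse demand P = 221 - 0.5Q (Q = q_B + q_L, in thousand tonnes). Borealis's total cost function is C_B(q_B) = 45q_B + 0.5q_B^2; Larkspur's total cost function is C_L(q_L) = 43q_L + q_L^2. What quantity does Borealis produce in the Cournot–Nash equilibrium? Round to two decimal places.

Borealis's profit: π_B = (221 - 0.5Q)q_B - (45q_B + (1/2)q_B²). Setting ∂π_B/∂q_B = 0: 176 - 2q_B - (1/2)(q_L) = 0.
Larkspur's profit: π_L = (221 - 0.5Q)q_L - (43q_L + q_L²). Setting ∂π_L/∂q_L = 0: 178 - 3q_L - (1/2)(q_B) = 0.
Best responses: q_B = (176 - (1/2)q_L)/2, q_L = (178 - (1/2)q_B)/3.
Solving the pair: q_B = 1756/23, q_L = 1072/23.

76.35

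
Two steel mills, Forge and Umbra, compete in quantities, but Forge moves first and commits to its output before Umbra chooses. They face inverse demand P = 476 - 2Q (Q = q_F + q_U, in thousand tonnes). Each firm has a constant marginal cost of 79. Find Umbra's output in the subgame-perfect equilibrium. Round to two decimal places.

Solve by backward induction. Given q_F, the follower Umbra maximises π_U = (476 - 2q_F - 2q_U)q_U - 79q_U.
Setting the follower's marginal profit to zero, 397 - 2q_F - 4q_U = 0, i.e. q_U = (397 - 2q_F)/4.
The leader anticipates this reaction. Substituting into P = 476 - 2Q gives P = 555/2 - q_F, so π_F = (555/2 - q_F)q_F - 79q_F.
Leader FOC: 397/2 - 2q_F = 0, so q_F = 397/4.
Then q_U = (397 - 2·(397/4))/4 = 397/8.

49.63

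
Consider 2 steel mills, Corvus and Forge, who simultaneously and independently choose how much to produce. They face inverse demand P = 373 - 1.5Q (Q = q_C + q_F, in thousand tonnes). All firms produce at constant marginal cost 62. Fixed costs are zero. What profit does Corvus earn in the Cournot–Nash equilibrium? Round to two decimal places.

7164.52

Each firm earns π_i = (373 - 1.5Q)q_i - 62q_i.
Setting ∂π_i/∂q_i = 0 with rivals' quantities fixed: 311 - 3q_i - (3/2)q_j = 0.
By symmetry each firm produces the same amount; substituting q_j = q_i yields q_i = 311/(9/2) = 622/9.
Price P = 373 - (3/2)·(1244/9) = 497/3.
Corvus's profit: (497/3 - 62)·(622/9) = 7164.5185.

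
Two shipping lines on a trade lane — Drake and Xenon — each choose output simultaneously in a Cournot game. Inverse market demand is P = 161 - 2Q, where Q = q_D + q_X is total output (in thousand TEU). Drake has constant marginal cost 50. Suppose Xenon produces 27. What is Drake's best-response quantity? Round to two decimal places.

14.25

With the rival's output fixed at 27, Drake's profit is π_D = (161 - 2·27 - 2q_D)q_D - (50q_D) = (107 - 2q_D)q_D - (50q_D).
∂π_D/∂q_D = 57 - 4q_D = 0, so q_D = 57/4.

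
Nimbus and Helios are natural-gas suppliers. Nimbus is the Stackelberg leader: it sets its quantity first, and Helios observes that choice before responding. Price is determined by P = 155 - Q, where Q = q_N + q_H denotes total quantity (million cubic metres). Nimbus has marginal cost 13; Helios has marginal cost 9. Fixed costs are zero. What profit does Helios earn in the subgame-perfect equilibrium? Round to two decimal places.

1482.25

The follower Helios best-responds to any q_N: π_H = (155 - Q)q_H - 9q_H.
∂π_H/∂q_H = 146 - q_N - 2q_H = 0 gives the reaction function q_H = (146 - q_N)/2.
Nimbus substitutes q_H(q_N) into its own profit: π_N = q_N(155 - q_N - (146 - q_N)/2) - 13q_N = (82 - (1/2)q_N)q_N - 13q_N.
Maximising: ∂π_N/∂q_N = 69 - q_N = 0, giving q_N = 69.
Then q_H = (146 - 69)/2 = 77/2.
Price P = 155 - 215/2 = 95/2.
Helios's profit: (95/2 - 9)·(77/2) = 1482.2500.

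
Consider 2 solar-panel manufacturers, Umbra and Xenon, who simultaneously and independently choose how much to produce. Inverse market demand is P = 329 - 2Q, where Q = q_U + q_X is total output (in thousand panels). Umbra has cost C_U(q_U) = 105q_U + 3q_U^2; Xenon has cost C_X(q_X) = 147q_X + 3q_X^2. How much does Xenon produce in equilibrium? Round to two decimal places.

Umbra's profit: π_U = (329 - 2Q)q_U - (105q_U + 3q_U²). Setting ∂π_U/∂q_U = 0: 224 - 10q_U - 2(q_X) = 0.
Xenon's first-order condition: 182 - 10q_X - 2(q_U) = 0.
Rearranging gives the reaction functions q_U = (224 - 2q_X)/10 and q_X = (182 - 2q_U)/10.
Substituting one into the other gives q_U = 469/24 and q_X = 343/24.

14.29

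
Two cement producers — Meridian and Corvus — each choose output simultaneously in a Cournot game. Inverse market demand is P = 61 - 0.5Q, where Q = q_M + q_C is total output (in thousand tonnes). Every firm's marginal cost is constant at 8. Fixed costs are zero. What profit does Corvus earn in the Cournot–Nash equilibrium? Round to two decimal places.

A representative firm's profit is π_i = q_i(61 - 0.5Q) - 8q_i.
First-order condition (treating rivals' output as given): 53 - q_i - (1/2)q_j = 0.
With identical firms every q_j equals q_i, so q_j = q_i and 53 = (3/2)q_i, giving q_i = 106/3.
Price P = 61 - (1/2)·(212/3) = 77/3.
Corvus's profit: (77/3 - 8)·(106/3) = 624.2222.

624.22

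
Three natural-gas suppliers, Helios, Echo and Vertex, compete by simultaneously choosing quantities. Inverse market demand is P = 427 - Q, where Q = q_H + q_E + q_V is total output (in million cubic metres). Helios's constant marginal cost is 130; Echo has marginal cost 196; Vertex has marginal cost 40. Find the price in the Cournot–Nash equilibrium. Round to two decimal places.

198.25

Helios's profit: π_H = (427 - Q)q_H - (130q_H). Setting ∂π_H/∂q_H = 0: 297 - 2q_H - (q_E + q_V) = 0.
Echo's profit: π_E = (427 - Q)q_E - (196q_E). Setting ∂π_E/∂q_E = 0: 231 - 2q_E - (q_H + q_V) = 0.
Vertex's first-order condition: 387 - 2q_V - (q_H + q_E) = 0.
Summing all 3 equations gives 915 − 4Q = 0, hence Q = 915/4.
Back-substituting: q_H = (297 − 915/4) = 273/4, q_E = (231 − 915/4) = 9/4, q_V = (387 − 915/4) = 633/4.
Total output Q = 915/4, so price P = 427 - 915/4 = 793/4.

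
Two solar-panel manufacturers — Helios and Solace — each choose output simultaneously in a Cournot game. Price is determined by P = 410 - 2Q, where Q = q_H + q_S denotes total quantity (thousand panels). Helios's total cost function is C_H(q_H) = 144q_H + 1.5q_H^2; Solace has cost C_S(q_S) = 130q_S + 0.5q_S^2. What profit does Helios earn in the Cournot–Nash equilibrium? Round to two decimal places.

2159.37

Helios's profit: π_H = (410 - 2Q)q_H - (144q_H + (3/2)q_H²). Setting ∂π_H/∂q_H = 0: 266 - 7q_H - 2(q_S) = 0.
Solace's first-order condition: 280 - 5q_S - 2(q_H) = 0.
Best responses: q_H = (266 - 2q_S)/7, q_S = (280 - 2q_H)/5.
Solving the pair: q_H = 770/31, q_S = 1428/31.
Price P = 410 - 2·70.9032 = 268.1935.
Helios's profit: 268.1935·(770/31) - 144·(770/31) - (3/2)(770/31)² = 2159.3652.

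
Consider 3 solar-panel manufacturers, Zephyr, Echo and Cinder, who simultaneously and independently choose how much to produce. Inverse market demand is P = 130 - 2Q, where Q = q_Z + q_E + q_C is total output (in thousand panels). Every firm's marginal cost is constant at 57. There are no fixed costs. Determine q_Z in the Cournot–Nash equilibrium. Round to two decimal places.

A representative firm's profit is π_i = q_i(130 - 2Q) - 57q_i.
First-order condition (treating rivals' output as given): 73 - 4q_i - 2·Σ_{j≠i} q_j = 0.
With identical firms every q_j equals q_i, so Σ_{j≠i} q_j = 2q_i and 73 = 8q_i, giving q_i = 73/8.

9.13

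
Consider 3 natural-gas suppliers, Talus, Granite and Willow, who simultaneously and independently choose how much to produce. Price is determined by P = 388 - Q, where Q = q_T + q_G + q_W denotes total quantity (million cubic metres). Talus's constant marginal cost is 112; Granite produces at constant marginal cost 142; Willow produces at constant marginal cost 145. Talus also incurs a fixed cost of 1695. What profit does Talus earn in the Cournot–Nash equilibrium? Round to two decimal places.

Talus's profit: π_T = (388 - Q)q_T - (112q_T). Setting ∂π_T/∂q_T = 0: 276 - 2q_T - (q_G + q_W) = 0.
Granite's profit: π_G = (388 - Q)q_G - (142q_G). Setting ∂π_G/∂q_G = 0: 246 - 2q_G - (q_T + q_W) = 0.
Willow's profit: π_W = (388 - Q)q_W - (145q_W). Setting ∂π_W/∂q_W = 0: 243 - 2q_W - (q_T + q_G) = 0.
Adding the 3 first-order conditions: 765 − 4Q = 0, so Q = 765/4.
Back-substituting: q_T = (276 − 765/4) = 339/4, q_G = (246 − 765/4) = 219/4, q_W = (243 − 765/4) = 207/4.
Price P = 388 - 765/4 = 787/4.
Talus's profit: (787/4 - 112)·(339/4) - 1695 = 5487.5625.

5487.56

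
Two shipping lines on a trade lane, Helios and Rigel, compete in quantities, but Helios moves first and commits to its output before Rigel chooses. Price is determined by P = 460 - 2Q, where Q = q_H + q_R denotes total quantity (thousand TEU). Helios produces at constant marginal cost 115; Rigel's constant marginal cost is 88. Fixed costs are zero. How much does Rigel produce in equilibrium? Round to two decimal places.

The follower Rigel best-responds to any q_H: π_R = (460 - 2Q)q_R - 88q_R.
Follower FOC: 372 - 2q_H - 4q_R = 0, so q_R(q_H) = (372 - 2q_H)/4.
Helios substitutes q_R(q_H) into its own profit: π_H = q_H(460 - 2q_H - (372 - 2q_H)/2) - 115q_H = (274 - q_H)q_H - 115q_H.
Maximising: ∂π_H/∂q_H = 159 - 2q_H = 0, giving q_H = 159/2.
Then q_R = (372 - 2·(159/2))/4 = 213/4.

53.25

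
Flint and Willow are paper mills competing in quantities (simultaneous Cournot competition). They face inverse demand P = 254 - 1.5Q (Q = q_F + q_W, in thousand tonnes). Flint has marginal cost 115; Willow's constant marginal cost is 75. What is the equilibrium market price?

Flint's profit: π_F = (254 - 1.5Q)q_F - (115q_F). Setting ∂π_F/∂q_F = 0: 139 - 3q_F - (3/2)(q_W) = 0.
Willow's first-order condition: 179 - 3q_W - (3/2)(q_F) = 0.
Rearranging gives the reaction functions q_F = (139 - (3/2)q_W)/3 and q_W = (179 - (3/2)q_F)/3.
Substituting one into the other gives q_F = 22 and q_W = 146/3.
Total output Q = 212/3, so price P = 254 - (3/2)·(212/3) = 148.

148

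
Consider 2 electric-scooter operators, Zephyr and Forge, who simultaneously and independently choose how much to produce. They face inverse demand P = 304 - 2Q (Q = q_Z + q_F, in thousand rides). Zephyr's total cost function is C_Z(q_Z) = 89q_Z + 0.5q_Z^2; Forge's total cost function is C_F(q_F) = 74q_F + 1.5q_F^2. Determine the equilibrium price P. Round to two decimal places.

Zephyr's profit: π_Z = (304 - 2Q)q_Z - (89q_Z + (1/2)q_Z²). Setting ∂π_Z/∂q_Z = 0: 215 - 5q_Z - 2(q_F) = 0.
Forge's profit: π_F = (304 - 2Q)q_F - (74q_F + (3/2)q_F²). Setting ∂π_F/∂q_F = 0: 230 - 7q_F - 2(q_Z) = 0.
Rearranging gives the reaction functions q_Z = (215 - 2q_F)/5 and q_F = (230 - 2q_Z)/7.
Substituting one into the other gives q_Z = 1045/31 and q_F = 720/31.
Total output Q = 1765/31, so price P = 304 - 2·(1765/31) = 190.1290.

190.13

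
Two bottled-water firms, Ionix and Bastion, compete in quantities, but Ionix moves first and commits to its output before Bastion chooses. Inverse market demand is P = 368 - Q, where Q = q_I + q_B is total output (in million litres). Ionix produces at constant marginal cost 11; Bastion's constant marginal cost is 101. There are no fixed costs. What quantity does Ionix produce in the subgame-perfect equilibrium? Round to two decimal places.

Solve by backward induction. Given q_I, the follower Bastion maximises π_B = (368 - q_I - q_B)q_B - 101q_B.
Setting the follower's marginal profit to zero, 267 - q_I - 2q_B = 0, i.e. q_B = (267 - q_I)/2.
Ionix substitutes q_B(q_I) into its own profit: π_I = q_I(368 - q_I - (267 - q_I)/2) - 11q_I = (469/2 - (1/2)q_I)q_I - 11q_I.
Leader FOC: 447/2 - q_I = 0, so q_I = 447/2.
Then q_B = (267 - 447/2)/2 = 87/4.

223.50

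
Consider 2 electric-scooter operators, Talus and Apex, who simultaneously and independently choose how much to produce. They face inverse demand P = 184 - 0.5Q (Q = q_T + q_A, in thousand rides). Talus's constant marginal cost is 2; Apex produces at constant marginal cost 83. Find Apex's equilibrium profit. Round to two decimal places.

Talus's profit: π_T = (184 - 0.5Q)q_T - (2q_T). Setting ∂π_T/∂q_T = 0: 182 - q_T - (1/2)(q_A) = 0.
Apex's first-order condition: 101 - q_A - (1/2)(q_T) = 0.
Best responses: q_T = (182 - (1/2)q_A), q_A = (101 - (1/2)q_T).
Solving the pair: q_T = 526/3, q_A = 40/3.
Price P = 184 - (1/2)·(566/3) = 269/3.
Apex's profit: (269/3 - 83)·(40/3) = 800/9.

88.89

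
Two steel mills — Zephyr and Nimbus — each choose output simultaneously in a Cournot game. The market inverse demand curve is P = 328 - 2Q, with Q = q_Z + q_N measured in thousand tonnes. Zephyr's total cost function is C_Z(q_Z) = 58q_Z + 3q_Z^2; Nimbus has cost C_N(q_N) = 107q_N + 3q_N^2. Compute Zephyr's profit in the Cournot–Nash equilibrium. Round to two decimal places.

2766.15

Zephyr's profit: π_Z = (328 - 2Q)q_Z - (58q_Z + 3q_Z²). Setting ∂π_Z/∂q_Z = 0: 270 - 10q_Z - 2(q_N) = 0.
Nimbus's profit: π_N = (328 - 2Q)q_N - (107q_N + 3q_N²). Setting ∂π_N/∂q_N = 0: 221 - 10q_N - 2(q_Z) = 0.
Best responses: q_Z = (270 - 2q_N)/10, q_N = (221 - 2q_Z)/10.
Substituting one into the other gives q_Z = 1129/48 and q_N = 835/48.
Price P = 328 - 2·(491/12) = 1477/6.
Zephyr's profit: (1477/6)·(1129/48) - 58·(1129/48) - 3(1129/48)² = 2766.1480.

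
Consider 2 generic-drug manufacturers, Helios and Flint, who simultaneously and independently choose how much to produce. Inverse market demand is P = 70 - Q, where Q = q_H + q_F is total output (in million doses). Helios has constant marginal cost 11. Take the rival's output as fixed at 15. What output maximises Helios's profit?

With the rival's output fixed at 15, Helios's profit is π_H = (70 - 15 - q_H)q_H - (11q_H) = (55 - q_H)q_H - (11q_H).
∂π_H/∂q_H = 44 - 2q_H = 0, so q_H = 22.

22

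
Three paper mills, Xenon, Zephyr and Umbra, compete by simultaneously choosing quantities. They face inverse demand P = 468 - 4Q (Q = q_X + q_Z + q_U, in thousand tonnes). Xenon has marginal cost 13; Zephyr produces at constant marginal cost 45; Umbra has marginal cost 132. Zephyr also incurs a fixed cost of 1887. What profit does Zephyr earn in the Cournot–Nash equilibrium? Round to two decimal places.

1683.06

Xenon's profit: π_X = (468 - 4Q)q_X - (13q_X). Setting ∂π_X/∂q_X = 0: 455 - 8q_X - 4(q_Z + q_U) = 0.
Zephyr's profit: π_Z = (468 - 4Q)q_Z - (45q_Z). Setting ∂π_Z/∂q_Z = 0: 423 - 8q_Z - 4(q_X + q_U) = 0.
Umbra's profit: π_U = (468 - 4Q)q_U - (132q_U). Setting ∂π_U/∂q_U = 0: 336 - 8q_U - 4(q_X + q_Z) = 0.
Summing all 3 equations gives 1214 − 16Q = 0, hence Q = 607/8.
Back-substituting: q_X = (455 − 607/2)/4 = 303/8, q_Z = (423 − 607/2)/4 = 239/8, q_U = (336 − 607/2)/4 = 65/8.
Price P = 468 - 4·(607/8) = 329/2.
Zephyr's profit: (329/2 - 45)·(239/8) - 1887 = 1683.0625.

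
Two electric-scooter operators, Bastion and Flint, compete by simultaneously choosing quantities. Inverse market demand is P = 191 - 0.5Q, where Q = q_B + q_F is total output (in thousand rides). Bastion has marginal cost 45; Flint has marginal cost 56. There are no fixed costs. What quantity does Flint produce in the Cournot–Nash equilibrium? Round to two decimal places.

Bastion's profit: π_B = (191 - 0.5Q)q_B - (45q_B). Setting ∂π_B/∂q_B = 0: 146 - q_B - (1/2)(q_F) = 0.
Flint's profit: π_F = (191 - 0.5Q)q_F - (56q_F). Setting ∂π_F/∂q_F = 0: 135 - q_F - (1/2)(q_B) = 0.
So q_B = (146 - (1/2)q_F) and q_F = (135 - (1/2)q_B).
Solving the pair: q_B = 314/3, q_F = 248/3.

82.67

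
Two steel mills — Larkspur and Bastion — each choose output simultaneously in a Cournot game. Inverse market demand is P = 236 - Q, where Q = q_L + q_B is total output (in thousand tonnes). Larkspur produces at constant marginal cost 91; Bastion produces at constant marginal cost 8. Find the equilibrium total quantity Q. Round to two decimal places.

124.33

Larkspur's profit: π_L = (236 - Q)q_L - (91q_L). Setting ∂π_L/∂q_L = 0: 145 - 2q_L - (q_B) = 0.
Bastion's profit: π_B = (236 - Q)q_B - (8q_B). Setting ∂π_B/∂q_B = 0: 228 - 2q_B - (q_L) = 0.
Rearranging gives the reaction functions q_L = (145 - q_B)/2 and q_B = (228 - q_L)/2.
Solving the pair: q_L = 62/3, q_B = 311/3.
Total output Q = 62/3 + 311/3 = 373/3.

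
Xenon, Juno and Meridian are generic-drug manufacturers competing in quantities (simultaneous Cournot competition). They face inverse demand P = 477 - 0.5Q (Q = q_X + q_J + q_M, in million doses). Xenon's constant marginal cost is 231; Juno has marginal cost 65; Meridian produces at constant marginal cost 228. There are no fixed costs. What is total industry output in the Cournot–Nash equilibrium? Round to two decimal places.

453.50

Xenon's profit: π_X = (477 - 0.5Q)q_X - (231q_X). Setting ∂π_X/∂q_X = 0: 246 - q_X - (1/2)(q_J + q_M) = 0.
Juno's first-order condition: 412 - q_J - (1/2)(q_X + q_M) = 0.
Meridian's first-order condition: 249 - q_M - (1/2)(q_X + q_J) = 0.
Adding the 3 conditions: 907 − Q − Q = 0, i.e. Q = 907/2.
Back-substituting: q_X = (246 − 907/4)/(1/2) = 77/2, q_J = (412 − 907/4)/(1/2) = 741/2, q_M = (249 − 907/4)/(1/2) = 89/2.
Total output Q = 77/2 + 741/2 + 89/2 = 907/2.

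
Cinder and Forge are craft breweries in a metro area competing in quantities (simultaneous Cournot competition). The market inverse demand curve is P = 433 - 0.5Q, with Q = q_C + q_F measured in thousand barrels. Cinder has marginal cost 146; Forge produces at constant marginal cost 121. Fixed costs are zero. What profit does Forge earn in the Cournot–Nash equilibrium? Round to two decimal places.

25237.56

Cinder's profit: π_C = (433 - 0.5Q)q_C - (146q_C). Setting ∂π_C/∂q_C = 0: 287 - q_C - (1/2)(q_F) = 0.
Forge's first-order condition: 312 - q_F - (1/2)(q_C) = 0.
Rearranging gives the reaction functions q_C = (287 - (1/2)q_F) and q_F = (312 - (1/2)q_C).
Substituting one into the other gives q_C = 524/3 and q_F = 674/3.
Price P = 433 - (1/2)·(1198/3) = 700/3.
Forge's profit: (700/3 - 121)·(674/3) = 25237.5556.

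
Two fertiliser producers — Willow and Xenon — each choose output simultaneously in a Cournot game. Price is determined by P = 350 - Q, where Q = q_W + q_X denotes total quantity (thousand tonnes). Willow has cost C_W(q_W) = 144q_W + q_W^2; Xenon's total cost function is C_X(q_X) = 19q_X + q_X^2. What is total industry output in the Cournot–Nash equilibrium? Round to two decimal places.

107.40

Willow's profit: π_W = (350 - Q)q_W - (144q_W + q_W²). Setting ∂π_W/∂q_W = 0: 206 - 4q_W - (q_X) = 0.
Xenon's first-order condition: 331 - 4q_X - (q_W) = 0.
Rearranging gives the reaction functions q_W = (206 - q_X)/4 and q_X = (331 - q_W)/4.
Substituting one into the other gives q_W = 493/15 and q_X = 1118/15.
Total output Q = 493/15 + 1118/15 = 537/5.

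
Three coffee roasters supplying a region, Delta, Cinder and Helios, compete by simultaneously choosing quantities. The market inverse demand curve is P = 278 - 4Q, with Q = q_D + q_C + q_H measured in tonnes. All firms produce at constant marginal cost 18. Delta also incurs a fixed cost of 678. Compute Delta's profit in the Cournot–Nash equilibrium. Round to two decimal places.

A representative firm's profit is π_i = q_i(278 - 4Q) - 18q_i.
First-order condition (treating rivals' output as given): 260 - 8q_i - 4·Σ_{j≠i} q_j = 0.
With identical firms every q_j equals q_i, so Σ_{j≠i} q_j = 2q_i and 260 = 16q_i, giving q_i = 65/4.
Price P = 278 - 4·(195/4) = 83.
Delta's profit: (83 - 18)·(65/4) - 678 = 1513/4.

378.25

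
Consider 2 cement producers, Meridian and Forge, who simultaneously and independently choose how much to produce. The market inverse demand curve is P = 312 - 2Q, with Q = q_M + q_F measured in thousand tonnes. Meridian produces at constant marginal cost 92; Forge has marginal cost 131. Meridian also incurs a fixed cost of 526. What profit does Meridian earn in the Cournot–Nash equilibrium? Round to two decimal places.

Meridian's profit: π_M = (312 - 2Q)q_M - (92q_M). Setting ∂π_M/∂q_M = 0: 220 - 4q_M - 2(q_F) = 0.
Forge's first-order condition: 181 - 4q_F - 2(q_M) = 0.
Rearranging gives the reaction functions q_M = (220 - 2q_F)/4 and q_F = (181 - 2q_M)/4.
Substituting one into the other gives q_M = 259/6 and q_F = 71/3.
Price P = 312 - 2·(401/6) = 535/3.
Meridian's profit: (535/3 - 92)·(259/6) - 526 = 3200.7222.

3200.72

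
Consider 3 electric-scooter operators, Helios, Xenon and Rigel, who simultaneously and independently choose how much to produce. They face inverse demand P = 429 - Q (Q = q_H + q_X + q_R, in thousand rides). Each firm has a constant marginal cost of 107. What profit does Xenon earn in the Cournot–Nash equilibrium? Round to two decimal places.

A representative firm's profit is π_i = q_i(429 - Q) - 107q_i.
First-order condition (treating rivals' output as given): 322 - 2q_i - Σ_{j≠i} q_j = 0.
With identical firms every q_j equals q_i, so Σ_{j≠i} q_j = 2q_i and 322 = 4q_i, giving q_i = 161/2.
Price P = 429 - 483/2 = 375/2.
Xenon's profit: (375/2 - 107)·(161/2) = 6480.2500.

6480.25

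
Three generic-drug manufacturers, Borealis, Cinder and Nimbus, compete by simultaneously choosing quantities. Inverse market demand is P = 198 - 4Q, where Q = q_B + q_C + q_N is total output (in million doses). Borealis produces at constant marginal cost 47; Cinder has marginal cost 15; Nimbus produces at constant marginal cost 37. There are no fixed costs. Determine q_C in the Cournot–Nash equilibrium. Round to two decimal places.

14.81

Borealis's profit: π_B = (198 - 4Q)q_B - (47q_B). Setting ∂π_B/∂q_B = 0: 151 - 8q_B - 4(q_C + q_N) = 0.
Cinder's profit: π_C = (198 - 4Q)q_C - (15q_C). Setting ∂π_C/∂q_C = 0: 183 - 8q_C - 4(q_B + q_N) = 0.
Nimbus's profit: π_N = (198 - 4Q)q_N - (37q_N). Setting ∂π_N/∂q_N = 0: 161 - 8q_N - 4(q_B + q_C) = 0.
Adding the 3 first-order conditions: 495 − 16Q = 0, so Q = 495/16.
Back-substituting: q_B = (151 − 495/4)/4 = 109/16, q_C = (183 − 495/4)/4 = 237/16, q_N = (161 − 495/4)/4 = 149/16.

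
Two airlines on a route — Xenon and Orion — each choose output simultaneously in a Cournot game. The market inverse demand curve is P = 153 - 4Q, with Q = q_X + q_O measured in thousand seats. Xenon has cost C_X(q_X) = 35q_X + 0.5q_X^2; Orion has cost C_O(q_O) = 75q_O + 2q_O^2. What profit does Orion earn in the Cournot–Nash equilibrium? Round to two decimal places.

37.50

Xenon's profit: π_X = (153 - 4Q)q_X - (35q_X + (1/2)q_X²). Setting ∂π_X/∂q_X = 0: 118 - 9q_X - 4(q_O) = 0.
Orion's profit: π_O = (153 - 4Q)q_O - (75q_O + 2q_O²). Setting ∂π_O/∂q_O = 0: 78 - 12q_O - 4(q_X) = 0.
Best responses: q_X = (118 - 4q_O)/9, q_O = (78 - 4q_X)/12.
Solving the pair: q_X = 12, q_O = 5/2.
Price P = 153 - 4·(29/2) = 95.
Orion's profit: 95·(5/2) - 75·(5/2) - 2(5/2)² = 75/2.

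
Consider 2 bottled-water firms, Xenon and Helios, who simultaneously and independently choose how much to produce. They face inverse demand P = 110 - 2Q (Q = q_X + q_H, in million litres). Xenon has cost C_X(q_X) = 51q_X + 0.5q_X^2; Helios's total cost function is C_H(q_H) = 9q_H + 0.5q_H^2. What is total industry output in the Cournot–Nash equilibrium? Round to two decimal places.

Xenon's profit: π_X = (110 - 2Q)q_X - (51q_X + (1/2)q_X²). Setting ∂π_X/∂q_X = 0: 59 - 5q_X - 2(q_H) = 0.
Helios's first-order condition: 101 - 5q_H - 2(q_X) = 0.
Best responses: q_X = (59 - 2q_H)/5, q_H = (101 - 2q_X)/5.
Substituting one into the other gives q_X = 31/7 and q_H = 129/7.
Total output Q = 31/7 + 129/7 = 160/7.

22.86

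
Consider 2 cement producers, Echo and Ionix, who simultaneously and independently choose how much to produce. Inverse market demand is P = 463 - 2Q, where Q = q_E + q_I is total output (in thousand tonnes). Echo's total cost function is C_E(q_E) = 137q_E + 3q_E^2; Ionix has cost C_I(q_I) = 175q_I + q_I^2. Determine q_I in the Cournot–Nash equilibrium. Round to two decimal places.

39.79

Echo's profit: π_E = (463 - 2Q)q_E - (137q_E + 3q_E²). Setting ∂π_E/∂q_E = 0: 326 - 10q_E - 2(q_I) = 0.
Ionix's first-order condition: 288 - 6q_I - 2(q_E) = 0.
So q_E = (326 - 2q_I)/10 and q_I = (288 - 2q_E)/6.
Solving the pair: q_E = 345/14, q_I = 557/14.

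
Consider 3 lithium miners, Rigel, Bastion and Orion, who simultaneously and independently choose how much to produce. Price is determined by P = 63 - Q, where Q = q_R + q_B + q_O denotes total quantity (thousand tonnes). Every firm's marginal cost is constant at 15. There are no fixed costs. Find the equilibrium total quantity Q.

36

Each firm earns π_i = (63 - Q)q_i - 15q_i.
First-order condition (treating rivals' output as given): 48 - 2q_i - Σ_{j≠i} q_j = 0.
By symmetry each firm produces the same amount; substituting Σ_{j≠i} q_j = 2q_i yields q_i = 48/4 = 12.
Total output Q = 12 + 12 + 12 = 36.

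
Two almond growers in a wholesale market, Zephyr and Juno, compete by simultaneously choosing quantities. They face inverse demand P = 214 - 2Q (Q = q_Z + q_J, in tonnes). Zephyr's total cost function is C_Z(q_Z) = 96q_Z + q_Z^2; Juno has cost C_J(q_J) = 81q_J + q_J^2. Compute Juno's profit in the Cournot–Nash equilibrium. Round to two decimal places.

Zephyr's profit: π_Z = (214 - 2Q)q_Z - (96q_Z + q_Z²). Setting ∂π_Z/∂q_Z = 0: 118 - 6q_Z - 2(q_J) = 0.
Juno's profit: π_J = (214 - 2Q)q_J - (81q_J + q_J²). Setting ∂π_J/∂q_J = 0: 133 - 6q_J - 2(q_Z) = 0.
Rearranging gives the reaction functions q_Z = (118 - 2q_J)/6 and q_J = (133 - 2q_Z)/6.
Solving the pair: q_Z = 221/16, q_J = 281/16.
Price P = 214 - 2·(251/8) = 605/4.
Juno's profit: (605/4)·(281/16) - 81·(281/16) - (281/16)² = 925.3242.

925.32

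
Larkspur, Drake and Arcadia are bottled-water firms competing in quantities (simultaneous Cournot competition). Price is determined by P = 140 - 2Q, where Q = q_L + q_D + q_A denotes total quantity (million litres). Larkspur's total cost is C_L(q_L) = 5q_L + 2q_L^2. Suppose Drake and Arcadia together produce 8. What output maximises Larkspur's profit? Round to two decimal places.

With rivals' combined output fixed at 8, Larkspur's profit is π_L = (140 - 2·8 - 2q_L)q_L - (5q_L + 2q_L²) = (124 - 2q_L)q_L - (5q_L + 2q_L²).
∂π_L/∂q_L = 119 - 8q_L = 0, so q_L = 119/8.

14.88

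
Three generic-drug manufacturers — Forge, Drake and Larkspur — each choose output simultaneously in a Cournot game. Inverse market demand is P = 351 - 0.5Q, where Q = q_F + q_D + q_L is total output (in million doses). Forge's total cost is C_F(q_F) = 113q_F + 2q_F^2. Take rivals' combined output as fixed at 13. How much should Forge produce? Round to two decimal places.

With rivals' combined output fixed at 13, Forge's profit is π_F = (351 - (1/2)·13 - (1/2)q_F)q_F - (113q_F + 2q_F²) = (689/2 - (1/2)q_F)q_F - (113q_F + 2q_F²).
∂π_F/∂q_F = 463/2 - 5q_F = 0, so q_F = 463/10.

46.30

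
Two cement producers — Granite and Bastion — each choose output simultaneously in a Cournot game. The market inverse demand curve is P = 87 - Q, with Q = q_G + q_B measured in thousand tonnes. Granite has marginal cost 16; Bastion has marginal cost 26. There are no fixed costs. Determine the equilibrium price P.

43

Granite's profit: π_G = (87 - Q)q_G - (16q_G). Setting ∂π_G/∂q_G = 0: 71 - 2q_G - (q_B) = 0.
Bastion's profit: π_B = (87 - Q)q_B - (26q_B). Setting ∂π_B/∂q_B = 0: 61 - 2q_B - (q_G) = 0.
Rearranging gives the reaction functions q_G = (71 - q_B)/2 and q_B = (61 - q_G)/2.
Solving the pair: q_G = 27, q_B = 17.
Total output Q = 44, so price P = 87 - 44 = 43.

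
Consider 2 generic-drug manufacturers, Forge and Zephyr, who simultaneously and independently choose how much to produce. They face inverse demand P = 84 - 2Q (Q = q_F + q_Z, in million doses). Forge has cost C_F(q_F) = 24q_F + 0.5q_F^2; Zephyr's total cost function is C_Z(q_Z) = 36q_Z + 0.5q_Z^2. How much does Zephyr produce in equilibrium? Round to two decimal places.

Forge's profit: π_F = (84 - 2Q)q_F - (24q_F + (1/2)q_F²). Setting ∂π_F/∂q_F = 0: 60 - 5q_F - 2(q_Z) = 0.
Zephyr's profit: π_Z = (84 - 2Q)q_Z - (36q_Z + (1/2)q_Z²). Setting ∂π_Z/∂q_Z = 0: 48 - 5q_Z - 2(q_F) = 0.
Best responses: q_F = (60 - 2q_Z)/5, q_Z = (48 - 2q_F)/5.
Substituting one into the other gives q_F = 68/7 and q_Z = 40/7.

5.71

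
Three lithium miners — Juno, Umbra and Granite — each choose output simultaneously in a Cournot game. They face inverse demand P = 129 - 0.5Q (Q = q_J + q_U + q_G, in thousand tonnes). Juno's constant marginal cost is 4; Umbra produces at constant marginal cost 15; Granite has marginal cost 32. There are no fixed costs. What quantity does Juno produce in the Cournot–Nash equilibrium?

Juno's profit: π_J = (129 - 0.5Q)q_J - (4q_J). Setting ∂π_J/∂q_J = 0: 125 - q_J - (1/2)(q_U + q_G) = 0.
Umbra's first-order condition: 114 - q_U - (1/2)(q_J + q_G) = 0.
Granite's first-order condition: 97 - q_G - (1/2)(q_J + q_U) = 0.
Adding the 3 first-order conditions: 336 − 2Q = 0, so Q = 168.
Back-substituting: q_J = (125 − 84)/(1/2) = 82, q_U = (114 − 84)/(1/2) = 60, q_G = (97 − 84)/(1/2) = 26.

82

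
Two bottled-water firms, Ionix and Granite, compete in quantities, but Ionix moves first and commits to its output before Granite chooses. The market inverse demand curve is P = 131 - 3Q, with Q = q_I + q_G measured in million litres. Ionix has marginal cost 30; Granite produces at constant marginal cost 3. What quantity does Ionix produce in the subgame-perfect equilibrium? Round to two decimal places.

12.33

The follower Granite best-responds to any q_I: π_G = (131 - 3Q)q_G - 3q_G.
Setting the follower's marginal profit to zero, 128 - 3q_I - 6q_G = 0, i.e. q_G = (128 - 3q_I)/6.
The leader anticipates this reaction. Substituting into P = 131 - 3Q gives P = 67 - (3/2)q_I, so π_I = (67 - (3/2)q_I)q_I - 30q_I.
The leader's first-order condition 37 - 3q_I = 0 yields q_I = 37/3.
Then q_G = (128 - 3·(37/3))/6 = 91/6.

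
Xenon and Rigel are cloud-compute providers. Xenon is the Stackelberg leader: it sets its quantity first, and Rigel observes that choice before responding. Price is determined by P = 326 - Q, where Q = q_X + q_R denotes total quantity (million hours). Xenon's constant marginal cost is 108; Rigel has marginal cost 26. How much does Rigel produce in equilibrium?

The follower Rigel best-responds to any q_X: π_R = (326 - Q)q_R - 26q_R.
Follower FOC: 300 - q_X - 2q_R = 0, so q_R(q_X) = (300 - q_X)/2.
The leader anticipates this reaction. Substituting into P = 326 - Q gives P = 176 - (1/2)q_X, so π_X = (176 - (1/2)q_X)q_X - 108q_X.
The leader's first-order condition 68 - q_X = 0 yields q_X = 68.
Then q_R = (300 - 68)/2 = 116.

116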